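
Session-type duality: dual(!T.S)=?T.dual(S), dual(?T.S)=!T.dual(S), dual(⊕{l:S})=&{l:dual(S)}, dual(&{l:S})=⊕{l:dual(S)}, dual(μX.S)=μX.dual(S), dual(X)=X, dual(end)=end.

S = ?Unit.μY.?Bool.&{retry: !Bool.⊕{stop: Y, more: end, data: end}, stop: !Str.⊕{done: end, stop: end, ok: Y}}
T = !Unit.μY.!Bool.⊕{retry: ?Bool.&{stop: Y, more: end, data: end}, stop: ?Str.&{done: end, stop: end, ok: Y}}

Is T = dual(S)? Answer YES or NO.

?Unit ‖ !Unit  ok
  μY ‖ μY  ok (binder kept)
    ?Bool ‖ !Bool  ok
      &{retry,stop} ‖ ⊕{retry,stop}  ok same labels
        • retry:
          !Bool ‖ ?Bool  ok
            ⊕{stop,more,data} ‖ &{stop,more,data}  ok same labels
              • stop:
                Y ‖ Y  ok
              • more:
                end ‖ end  ok
              • data:
                end ‖ end  ok
        • stop:
          !Str ‖ ?Str  ok
            ⊕{done,stop,ok} ‖ &{done,stop,ok}  ok same labels
              • done:
                end ‖ end  ok
              • stop:
                end ‖ end  ok
              • ok:
                Y ‖ Y  ok

YES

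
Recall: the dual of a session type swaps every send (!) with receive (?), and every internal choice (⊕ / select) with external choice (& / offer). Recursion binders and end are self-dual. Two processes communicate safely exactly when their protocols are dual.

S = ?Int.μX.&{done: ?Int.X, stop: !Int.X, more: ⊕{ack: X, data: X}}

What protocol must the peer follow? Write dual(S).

?Int ↦ !Int
  μX ↦ μX  (μ self-dual)
    &{done,stop,more} ↦ ⊕{done,stop,more}  (&→⊕)
      [done]
        ?Int ↦ !Int
          X ↦ X
      [stop]
        !Int ↦ ?Int
          X ↦ X
      [more]
        ⊕{ack,data} ↦ &{ack,data}  (select→offer)
          [ack]
            X ↦ X
          [data]
            X ↦ X

!Int.μX.⊕{done: !Int.X, stop: ?Int.X, more: &{ack: X, data: X}}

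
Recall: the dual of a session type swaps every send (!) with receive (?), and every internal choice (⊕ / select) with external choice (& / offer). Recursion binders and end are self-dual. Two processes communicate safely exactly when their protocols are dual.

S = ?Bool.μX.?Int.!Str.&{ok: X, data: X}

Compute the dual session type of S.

?Bool ↦ !Bool
  μX ↦ μX  (binder kept)
    ?Int ↦ !Int
      !Str ↦ ?Str
        &{ok,data} ↦ ⊕{ok,data}  (&→⊕)
          case ok:
            X ↦ X
          case data:
            X ↦ X

!Bool.μX.!Int.?Str.⊕{ok: X, data: X}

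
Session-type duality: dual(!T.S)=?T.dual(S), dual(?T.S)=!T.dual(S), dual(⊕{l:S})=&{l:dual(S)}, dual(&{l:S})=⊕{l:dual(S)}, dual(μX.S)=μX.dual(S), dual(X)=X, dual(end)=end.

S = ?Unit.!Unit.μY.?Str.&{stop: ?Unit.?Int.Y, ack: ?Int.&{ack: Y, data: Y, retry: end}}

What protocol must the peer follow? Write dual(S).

!Unit.?Unit.μY.!Str.⊕{stop: !Unit.!Int.Y, ack: !Int.⊕{ack: Y, data: Y, retry: end}}

?Unit = !Unit
  !Unit = ?Unit
    μY = μY  (rec unchanged)
      ?Str = !Str
        &{stop,ack} = ⊕{stop,ack}  (offer→select)
          • stop:
            ?Unit = !Unit
              ?Int = !Int
                Y ↦ Y
          • ack:
            ?Int = !Int
              &{ack,data,retry} = ⊕{ack,data,retry}  (offer→select)
                • ack:
                  Y ↦ Y
                • data:
                  Y ↦ Y
                • retry:
                  end ↦ end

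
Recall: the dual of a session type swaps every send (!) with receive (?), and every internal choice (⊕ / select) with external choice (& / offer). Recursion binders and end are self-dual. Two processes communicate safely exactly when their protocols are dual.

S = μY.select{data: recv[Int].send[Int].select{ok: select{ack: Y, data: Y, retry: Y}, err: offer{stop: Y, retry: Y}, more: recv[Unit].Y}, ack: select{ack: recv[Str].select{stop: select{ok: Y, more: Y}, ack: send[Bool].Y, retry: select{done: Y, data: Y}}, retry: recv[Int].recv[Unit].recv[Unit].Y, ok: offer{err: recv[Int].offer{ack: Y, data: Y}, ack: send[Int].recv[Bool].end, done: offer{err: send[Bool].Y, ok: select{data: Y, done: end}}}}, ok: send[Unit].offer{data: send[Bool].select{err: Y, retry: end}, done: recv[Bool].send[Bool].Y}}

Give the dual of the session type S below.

μY → μY  (binder kept)
  select{data,ack,ok} → offer{data,ack,ok}  (⊕→&)
    • data:
      recv[Int] → send[Int]
        send[Int] → recv[Int]
          select{ok,err,more} → offer{ok,err,more}  (⊕→&)
            • ok:
              select{ack,data,retry} → offer{ack,data,retry}  (⊕→&)
                • ack:
                  Y self-dual
                • data:
                  Y self-dual
                • retry:
                  Y self-dual
            • err:
              offer{stop,retry} → select{stop,retry}  (&→⊕)
                • stop:
                  Y self-dual
                • retry:
                  Y self-dual
            • more:
              recv[Unit] → send[Unit]
                Y self-dual
    • ack:
      select{ack,retry,ok} → offer{ack,retry,ok}  (⊕→&)
        • ack:
          recv[Str] → send[Str]
            select{stop,ack,retry} → offer{stop,ack,retry}  (⊕→&)
              • stop:
                select{ok,more} → offer{ok,more}  (⊕→&)
                  • ok:
                    Y self-dual
                  • more:
                    Y self-dual
              • ack:
                send[Bool] → recv[Bool]
                  Y self-dual
              • retry:
                select{done,data} → offer{done,data}  (⊕→&)
                  • done:
                    Y self-dual
                  • data:
                    Y self-dual
        • retry:
          recv[Int] → send[Int]
            recv[Unit] → send[Unit]
              recv[Unit] → send[Unit]
                Y self-dual
        • ok:
          offer{err,ack,done} → select{err,ack,done}  (&→⊕)
            • err:
              recv[Int] → send[Int]
                offer{ack,data} → select{ack,data}  (&→⊕)
                  • ack:
                    Y self-dual
                  • data:
                    Y self-dual
            • ack:
              send[Int] → recv[Int]
                recv[Bool] → send[Bool]
                  end self-dual
            • done:
              offer{err,ok} → select{err,ok}  (&→⊕)
                • err:
                  send[Bool] → recv[Bool]
                    Y self-dual
                • ok:
                  select{data,done} → offer{data,done}  (⊕→&)
                    • data:
                      Y self-dual
                    • done:
                      end self-dual
    • ok:
      send[Unit] → recv[Unit]
        offer{data,done} → select{data,done}  (&→⊕)
          • data:
            send[Bool] → recv[Bool]
              select{err,retry} → offer{err,retry}  (⊕→&)
                • err:
                  Y self-dual
                • retry:
                  end self-dual
          • done:
            recv[Bool] → send[Bool]
              send[Bool] → recv[Bool]
                Y self-dual

μY.offer{data: send[Int].recv[Int].offer{ok: offer{ack: Y, data: Y, retry: Y}, err: select{stop: Y, retry: Y}, more: send[Unit].Y}, ack: offer{ack: send[Str].offer{stop: offer{ok: Y, more: Y}, ack: recv[Bool].Y, retry: offer{done: Y, data: Y}}, retry: send[Int].send[Unit].send[Unit].Y, ok: select{err: send[Int].select{ack: Y, data: Y}, ack: recv[Int].send[Bool].end, done: select{err: recv[Bool].Y, ok: offer{data: Y, done: end}}}}, ok: recv[Unit].select{data: recv[Bool].offer{err: Y, retry: end}, done: send[Bool].recv[Bool].Y}}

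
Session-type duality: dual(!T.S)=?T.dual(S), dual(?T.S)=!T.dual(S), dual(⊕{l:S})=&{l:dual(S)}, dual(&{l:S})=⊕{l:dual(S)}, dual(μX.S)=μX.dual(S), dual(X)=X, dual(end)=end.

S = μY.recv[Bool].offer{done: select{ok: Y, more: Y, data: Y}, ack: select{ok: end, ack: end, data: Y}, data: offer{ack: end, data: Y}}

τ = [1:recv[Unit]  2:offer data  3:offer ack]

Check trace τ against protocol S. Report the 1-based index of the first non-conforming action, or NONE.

step 1: got recv[Unit], protocol expects recv[Bool]  ✗

1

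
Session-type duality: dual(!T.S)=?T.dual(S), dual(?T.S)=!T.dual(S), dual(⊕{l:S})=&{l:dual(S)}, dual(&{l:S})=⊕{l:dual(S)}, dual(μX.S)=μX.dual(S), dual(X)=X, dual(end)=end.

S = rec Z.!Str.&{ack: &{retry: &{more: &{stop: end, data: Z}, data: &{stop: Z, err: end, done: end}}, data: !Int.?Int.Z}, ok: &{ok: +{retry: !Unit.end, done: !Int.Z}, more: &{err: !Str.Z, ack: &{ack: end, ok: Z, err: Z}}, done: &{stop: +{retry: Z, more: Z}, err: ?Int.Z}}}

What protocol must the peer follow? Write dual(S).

rec Z.?Str.+{ack: +{retry: +{more: +{stop: end, data: Z}, data: +{stop: Z, err: end, done: end}}, data: ?Int.!Int.Z}, ok: +{ok: &{retry: ?Unit.end, done: ?Int.Z}, more: +{err: ?Str.Z, ack: +{ack: end, ok: Z, err: Z}}, done: +{stop: &{retry: Z, more: Z}, err: !Int.Z}}}

rec Z → rec Z  (binder kept)
  !Str → ?Str
    &{ack,ok} → +{ack,ok}  (&→⊕)
      case ack:
        &{retry,data} → +{retry,data}  (&→⊕)
          case retry:
            &{more,data} → +{more,data}  (&→⊕)
              case more:
                &{stop,data} → +{stop,data}  (&→⊕)
                  case stop:
                    dual(end) = end
                  case data:
                    dual(Z) = Z
              case data:
                &{stop,err,done} → +{stop,err,done}  (&→⊕)
                  case stop:
                    dual(Z) = Z
                  case err:
                    dual(end) = end
                  case done:
                    dual(end) = end
          case data:
            !Int → ?Int
              ?Int → !Int
                dual(Z) = Z
      case ok:
        &{ok,more,done} → +{ok,more,done}  (&→⊕)
          case ok:
            +{retry,done} → &{retry,done}  (internal→external)
              case retry:
                !Unit → ?Unit
                  dual(end) = end
              case done:
                !Int → ?Int
                  dual(Z) = Z
          case more:
            &{err,ack} → +{err,ack}  (&→⊕)
              case err:
                !Str → ?Str
                  dual(Z) = Z
              case ack:
                &{ack,ok,err} → +{ack,ok,err}  (&→⊕)
                  case ack:
                    dual(end) = end
                  case ok:
                    dual(Z) = Z
                  case err:
                    dual(Z) = Z
          case done:
            &{stop,err} → +{stop,err}  (&→⊕)
              case stop:
                +{retry,more} → &{retry,more}  (internal→external)
                  case retry:
                    dual(Z) = Z
                  case more:
                    dual(Z) = Z
              case err:
                ?Int → !Int
                  dual(Z) = Z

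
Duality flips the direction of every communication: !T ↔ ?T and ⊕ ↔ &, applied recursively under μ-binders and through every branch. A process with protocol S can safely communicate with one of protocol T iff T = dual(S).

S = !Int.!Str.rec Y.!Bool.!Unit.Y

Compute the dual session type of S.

?Int.?Str.rec Y.?Bool.?Unit.Y

!Int → ?Int
  !Str → ?Str
    rec Y → rec Y  (binder kept)
      !Bool → ?Bool
        !Unit → ?Unit
          Y ↦ Y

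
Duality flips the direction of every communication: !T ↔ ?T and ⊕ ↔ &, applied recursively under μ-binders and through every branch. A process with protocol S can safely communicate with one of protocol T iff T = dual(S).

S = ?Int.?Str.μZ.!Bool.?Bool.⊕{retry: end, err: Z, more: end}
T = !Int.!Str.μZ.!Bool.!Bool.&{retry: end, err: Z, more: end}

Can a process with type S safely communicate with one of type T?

NO

?Int | !Int  match
  ?Str | !Str  match
    μZ | μZ  match (rec unchanged)
      !Bool | !Bool  ✗ same direction on both sides — not dual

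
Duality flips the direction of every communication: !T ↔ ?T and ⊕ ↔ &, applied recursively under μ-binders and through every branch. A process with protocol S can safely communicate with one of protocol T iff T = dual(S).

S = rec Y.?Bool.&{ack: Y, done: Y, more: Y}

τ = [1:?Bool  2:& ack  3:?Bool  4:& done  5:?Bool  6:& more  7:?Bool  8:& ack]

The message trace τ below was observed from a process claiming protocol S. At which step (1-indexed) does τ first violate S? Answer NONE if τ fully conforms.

[1] ?Bool  match  residual = &{ack: rec Y.…, done: rec Y.…, more: rec Y.…}
[2] & ack  match  residual = rec Y.…
[3] ?Bool  match  residual = &{ack: rec Y.…, done: rec Y.…, more: rec Y.…}
[4] & done  match  residual = rec Y.…
[5] ?Bool  match  residual = &{ack: rec Y.…, done: rec Y.…, more: rec Y.…}
[6] & more  match  residual = rec Y.…
[7] ?Bool  match  residual = &{ack: rec Y.…, done: rec Y.…, more: rec Y.…}
[8] & ack  match  residual = rec Y.…
all 8 steps conform

NONE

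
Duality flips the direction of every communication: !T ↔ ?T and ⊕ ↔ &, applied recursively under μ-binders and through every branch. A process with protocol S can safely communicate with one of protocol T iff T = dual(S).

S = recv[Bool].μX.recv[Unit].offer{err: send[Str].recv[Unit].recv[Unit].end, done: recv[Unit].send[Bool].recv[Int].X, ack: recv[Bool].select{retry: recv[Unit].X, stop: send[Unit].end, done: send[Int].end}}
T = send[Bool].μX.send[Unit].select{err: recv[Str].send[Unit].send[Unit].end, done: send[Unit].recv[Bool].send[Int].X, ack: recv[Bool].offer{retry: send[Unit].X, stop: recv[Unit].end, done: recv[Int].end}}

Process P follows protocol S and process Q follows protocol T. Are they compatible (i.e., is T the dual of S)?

NO

recv[Bool] ‖ send[Bool]  ✓
  μX ‖ μX  ✓ (rec unchanged)
    recv[Unit] ‖ send[Unit]  ✓
      offer{err,done,ack} ‖ select{err,done,ack}  ✓ label sets agree
        [err]
          send[Str] ‖ recv[Str]  ✓
            recv[Unit] ‖ send[Unit]  ✓
              recv[Unit] ‖ send[Unit]  ✓
                end ‖ end  ✓
        [done]
          recv[Unit] ‖ send[Unit]  ✓
            send[Bool] ‖ recv[Bool]  ✓
              recv[Int] ‖ send[Int]  ✓
                X ‖ X  ✓
        [ack]
          recv[Bool] ‖ recv[Bool]  ✗ same direction on both sides — not dual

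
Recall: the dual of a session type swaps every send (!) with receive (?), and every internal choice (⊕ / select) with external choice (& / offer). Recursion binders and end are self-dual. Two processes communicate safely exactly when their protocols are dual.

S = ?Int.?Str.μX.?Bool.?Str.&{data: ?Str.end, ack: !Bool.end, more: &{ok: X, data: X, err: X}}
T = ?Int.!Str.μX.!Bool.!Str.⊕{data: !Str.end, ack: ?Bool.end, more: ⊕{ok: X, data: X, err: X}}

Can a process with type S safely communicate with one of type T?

NO

?Int ‖ ?Int  ✗ same direction on both sides — not dual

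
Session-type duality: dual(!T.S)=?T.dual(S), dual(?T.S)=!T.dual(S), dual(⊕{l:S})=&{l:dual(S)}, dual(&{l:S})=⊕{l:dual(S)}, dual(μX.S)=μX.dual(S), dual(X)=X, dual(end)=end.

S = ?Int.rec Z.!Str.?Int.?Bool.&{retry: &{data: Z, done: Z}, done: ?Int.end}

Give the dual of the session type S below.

!Int.rec Z.?Str.!Int.!Bool.+{retry: +{data: Z, done: Z}, done: !Int.end}

?Int → !Int
  rec Z → rec Z  (rec unchanged)
    !Str → ?Str
      ?Int → !Int
        ?Bool → !Bool
          &{retry,done} → +{retry,done}  (&→⊕)
            • retry:
              &{data,done} → +{data,done}  (&→⊕)
                • data:
                  Z ↦ Z
                • done:
                  Z ↦ Z
            • done:
              ?Int → !Int
                end ↦ end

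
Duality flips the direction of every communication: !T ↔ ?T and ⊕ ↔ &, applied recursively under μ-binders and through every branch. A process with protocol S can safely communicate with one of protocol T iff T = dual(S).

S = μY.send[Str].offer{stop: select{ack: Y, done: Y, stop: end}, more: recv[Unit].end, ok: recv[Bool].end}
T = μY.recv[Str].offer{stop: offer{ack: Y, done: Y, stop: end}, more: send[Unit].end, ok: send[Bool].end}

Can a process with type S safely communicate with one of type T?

μY ‖ μY  match (μ self-dual)
  send[Str] ‖ recv[Str]  match
    offer{stop,more,ok} ‖ offer{stop,more,ok}  ✗ choice polarity not flipped — not dual

NO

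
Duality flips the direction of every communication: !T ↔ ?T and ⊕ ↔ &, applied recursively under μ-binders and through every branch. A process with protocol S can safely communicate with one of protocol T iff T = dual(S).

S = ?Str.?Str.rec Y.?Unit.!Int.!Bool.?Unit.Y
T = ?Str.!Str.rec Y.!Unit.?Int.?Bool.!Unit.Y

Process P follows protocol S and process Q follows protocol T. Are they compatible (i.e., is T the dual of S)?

NO

?Str ‖ ?Str  ✗ same direction on both sides — not dual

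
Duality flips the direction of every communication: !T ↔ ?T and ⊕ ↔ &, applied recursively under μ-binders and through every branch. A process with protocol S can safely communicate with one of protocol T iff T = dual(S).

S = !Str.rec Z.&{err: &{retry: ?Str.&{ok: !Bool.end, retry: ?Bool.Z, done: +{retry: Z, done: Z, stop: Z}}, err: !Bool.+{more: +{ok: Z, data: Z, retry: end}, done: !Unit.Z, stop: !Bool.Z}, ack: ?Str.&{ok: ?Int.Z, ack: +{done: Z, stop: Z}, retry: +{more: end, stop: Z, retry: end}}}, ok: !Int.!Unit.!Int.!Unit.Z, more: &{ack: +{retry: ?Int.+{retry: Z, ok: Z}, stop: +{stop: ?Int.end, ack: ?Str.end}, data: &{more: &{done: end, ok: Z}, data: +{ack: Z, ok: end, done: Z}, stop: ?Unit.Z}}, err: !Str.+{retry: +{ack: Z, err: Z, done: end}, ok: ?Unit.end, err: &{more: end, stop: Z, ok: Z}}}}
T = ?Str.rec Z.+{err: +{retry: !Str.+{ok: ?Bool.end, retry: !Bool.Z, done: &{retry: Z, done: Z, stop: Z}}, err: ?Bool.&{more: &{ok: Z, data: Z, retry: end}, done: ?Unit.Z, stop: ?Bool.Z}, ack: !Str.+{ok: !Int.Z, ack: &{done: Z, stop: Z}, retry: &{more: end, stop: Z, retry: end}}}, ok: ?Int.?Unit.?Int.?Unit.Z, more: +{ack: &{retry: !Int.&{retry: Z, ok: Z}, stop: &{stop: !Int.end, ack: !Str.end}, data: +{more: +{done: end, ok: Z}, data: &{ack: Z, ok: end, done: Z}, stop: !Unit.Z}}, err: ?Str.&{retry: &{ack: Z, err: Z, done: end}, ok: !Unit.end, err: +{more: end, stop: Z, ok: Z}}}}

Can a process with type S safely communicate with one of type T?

YES

!Str | ?Str  ✓
  rec Z | rec Z  ✓ (rec unchanged)
    &{err,ok,more} | +{err,ok,more}  ✓ label sets agree
      [err]
        &{retry,err,ack} | +{retry,err,ack}  ✓ label sets agree
          [retry]
            ?Str | !Str  ✓
              &{ok,retry,done} | +{ok,retry,done}  ✓ label sets agree
                [ok]
                  !Bool | ?Bool  ✓
                    end | end  ✓
                [retry]
                  ?Bool | !Bool  ✓
                    Z | Z  ✓
                [done]
                  +{retry,done,stop} | &{retry,done,stop}  ✓ label sets agree
                    [retry]
                      Z | Z  ✓
                    [done]
                      Z | Z  ✓
                    [stop]
                      Z | Z  ✓
          [err]
            !Bool | ?Bool  ✓
              +{more,done,stop} | &{more,done,stop}  ✓ label sets agree
                [more]
                  +{ok,data,retry} | &{ok,data,retry}  ✓ label sets agree
                    [ok]
                      Z | Z  ✓
                    [data]
                      Z | Z  ✓
                    [retry]
                      end | end  ✓
                [done]
                  !Unit | ?Unit  ✓
                    Z | Z  ✓
                [stop]
                  !Bool | ?Bool  ✓
                    Z | Z  ✓
          [ack]
            ?Str | !Str  ✓
              &{ok,ack,retry} | +{ok,ack,retry}  ✓ label sets agree
                [ok]
                  ?Int | !Int  ✓
                    Z | Z  ✓
                [ack]
                  +{done,stop} | &{done,stop}  ✓ label sets agree
                    [done]
                      Z | Z  ✓
                    [stop]
                      Z | Z  ✓
                [retry]
                  +{more,stop,retry} | &{more,stop,retry}  ✓ label sets agree
                    [more]
                      end | end  ✓
                    [stop]
                      Z | Z  ✓
                    [retry]
                      end | end  ✓
      [ok]
        !Int | ?Int  ✓
          !Unit | ?Unit  ✓
            !Int | ?Int  ✓
              !Unit | ?Unit  ✓
                Z | Z  ✓
      [more]
        &{ack,err} | +{ack,err}  ✓ label sets agree
          [ack]
            +{retry,stop,data} | &{retry,stop,data}  ✓ label sets agree
              [retry]
                ?Int | !Int  ✓
                  +{retry,ok} | &{retry,ok}  ✓ label sets agree
                    [retry]
                      Z | Z  ✓
                    [ok]
                      Z | Z  ✓
              [stop]
                +{stop,ack} | &{stop,ack}  ✓ label sets agree
                  [stop]
                    ?Int | !Int  ✓
                      end | end  ✓
                  [ack]
                    ?Str | !Str  ✓
                      end | end  ✓
              [data]
                &{more,data,stop} | +{more,data,stop}  ✓ label sets agree
                  [more]
                    &{done,ok} | +{done,ok}  ✓ label sets agree
                      [done]
                        end | end  ✓
                      [ok]
                        Z | Z  ✓
                  [data]
                    +{ack,ok,done} | &{ack,ok,done}  ✓ label sets agree
                      [ack]
                        Z | Z  ✓
                      [ok]
                        end | end  ✓
                      [done]
                        Z | Z  ✓
                  [stop]
                    ?Unit | !Unit  ✓
                      Z | Z  ✓
          [err]
            !Str | ?Str  ✓
              +{retry,ok,err} | &{retry,ok,err}  ✓ label sets agree
                [retry]
                  +{ack,err,done} | &{ack,err,done}  ✓ label sets agree
                    [ack]
                      Z | Z  ✓
                    [err]
                      Z | Z  ✓
                    [done]
                      end | end  ✓
                [ok]
                  ?Unit | !Unit  ✓
                    end | end  ✓
                [err]
                  &{more,stop,ok} | +{more,stop,ok}  ✓ label sets agree
                    [more]
                      end | end  ✓
                    [stop]
                      Z | Z  ✓
                    [ok]
                      Z | Z  ✓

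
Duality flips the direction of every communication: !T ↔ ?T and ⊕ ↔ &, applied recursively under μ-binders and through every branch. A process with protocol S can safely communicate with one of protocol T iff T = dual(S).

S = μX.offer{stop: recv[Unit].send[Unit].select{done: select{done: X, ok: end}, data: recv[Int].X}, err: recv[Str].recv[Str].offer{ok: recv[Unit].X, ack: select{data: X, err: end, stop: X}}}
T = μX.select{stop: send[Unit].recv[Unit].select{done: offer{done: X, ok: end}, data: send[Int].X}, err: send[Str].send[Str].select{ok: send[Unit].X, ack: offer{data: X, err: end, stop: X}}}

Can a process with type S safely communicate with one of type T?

μX ‖ μX  ✓ (μ self-dual)
  offer{stop,err} ‖ select{stop,err}  ✓ label sets agree
    [stop]
      recv[Unit] ‖ send[Unit]  ✓
        send[Unit] ‖ recv[Unit]  ✓
          select{done,data} ‖ select{done,data}  ✗ choice polarity not flipped — not dual

NO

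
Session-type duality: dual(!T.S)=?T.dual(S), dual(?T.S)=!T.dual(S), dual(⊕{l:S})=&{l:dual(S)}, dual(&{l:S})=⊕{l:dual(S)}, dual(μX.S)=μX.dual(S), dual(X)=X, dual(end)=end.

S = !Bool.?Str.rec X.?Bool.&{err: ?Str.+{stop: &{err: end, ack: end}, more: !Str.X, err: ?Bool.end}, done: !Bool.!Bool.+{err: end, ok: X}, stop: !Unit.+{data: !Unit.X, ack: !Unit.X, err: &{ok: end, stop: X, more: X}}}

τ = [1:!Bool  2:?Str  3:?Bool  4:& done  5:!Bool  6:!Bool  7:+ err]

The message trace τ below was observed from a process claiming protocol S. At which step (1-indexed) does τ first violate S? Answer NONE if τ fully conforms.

@1 !Bool  match  residual = ?Str.rec X.…
@2 ?Str  match  residual = rec X.…
@3 ?Bool  match  residual = &{err: ?Str.+{stop: &{err: end, ack: end}, more: !Str.rec X.…, err: ?Bool.end}, done: !Bool.!Bool.+{err: end, ok: rec X.…}, stop: !Unit.+{data: !Unit.rec X.…, ack: !Unit.rec X.…, err: &{ok: end, stop: rec X.…, more: rec X.…}}}
@4 & done  match  residual = !Bool.!Bool.+{err: end, ok: rec X.…}
@5 !Bool  match  residual = !Bool.+{err: end, ok: rec X.…}
@6 !Bool  match  residual = +{err: end, ok: rec X.…}
@7 + err  match  residual = end
τ conforms to S (length 7)

NONE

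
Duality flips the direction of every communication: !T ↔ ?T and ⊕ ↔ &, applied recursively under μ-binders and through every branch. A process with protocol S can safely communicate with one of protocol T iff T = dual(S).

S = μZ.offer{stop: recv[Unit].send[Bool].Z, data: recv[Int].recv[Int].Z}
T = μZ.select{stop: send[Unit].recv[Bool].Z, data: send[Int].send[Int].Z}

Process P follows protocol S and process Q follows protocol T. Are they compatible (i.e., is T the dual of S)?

μZ vs μZ  ✓ (μ self-dual)
  offer{stop,data} vs select{stop,data}  ✓ labels match
    [stop]
      recv[Unit] vs send[Unit]  ✓
        send[Bool] vs recv[Bool]  ✓
          Z vs Z  ✓
    [data]
      recv[Int] vs send[Int]  ✓
        recv[Int] vs send[Int]  ✓
          Z vs Z  ✓

YES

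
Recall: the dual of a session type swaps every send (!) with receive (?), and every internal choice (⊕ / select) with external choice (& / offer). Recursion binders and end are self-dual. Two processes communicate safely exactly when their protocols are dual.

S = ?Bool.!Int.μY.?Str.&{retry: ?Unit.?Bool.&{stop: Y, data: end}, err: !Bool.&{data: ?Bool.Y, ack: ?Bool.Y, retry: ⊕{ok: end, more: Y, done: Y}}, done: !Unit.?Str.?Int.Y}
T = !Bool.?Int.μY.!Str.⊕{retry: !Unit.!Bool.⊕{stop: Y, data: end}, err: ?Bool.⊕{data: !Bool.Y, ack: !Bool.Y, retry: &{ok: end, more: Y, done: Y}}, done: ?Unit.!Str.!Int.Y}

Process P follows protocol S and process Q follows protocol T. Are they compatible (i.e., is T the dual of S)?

YES

?Bool vs !Bool  match
  !Int vs ?Int  match
    μY vs μY  match (binder kept)
      ?Str vs !Str  match
        &{retry,err,done} vs ⊕{retry,err,done}  match label sets agree
          case retry:
            ?Unit vs !Unit  match
              ?Bool vs !Bool  match
                &{stop,data} vs ⊕{stop,data}  match label sets agree
                  case stop:
                    Y vs Y  match
                  case data:
                    end vs end  match
          case err:
            !Bool vs ?Bool  match
              &{data,ack,retry} vs ⊕{data,ack,retry}  match label sets agree
                case data:
                  ?Bool vs !Bool  match
                    Y vs Y  match
                case ack:
                  ?Bool vs !Bool  match
                    Y vs Y  match
                case retry:
                  ⊕{ok,more,done} vs &{ok,more,done}  match label sets agree
                    case ok:
                      end vs end  match
                    case more:
                      Y vs Y  match
                    case done:
                      Y vs Y  match
          case done:
            !Unit vs ?Unit  match
              ?Str vs !Str  match
                ?Int vs !Int  match
                  Y vs Y  match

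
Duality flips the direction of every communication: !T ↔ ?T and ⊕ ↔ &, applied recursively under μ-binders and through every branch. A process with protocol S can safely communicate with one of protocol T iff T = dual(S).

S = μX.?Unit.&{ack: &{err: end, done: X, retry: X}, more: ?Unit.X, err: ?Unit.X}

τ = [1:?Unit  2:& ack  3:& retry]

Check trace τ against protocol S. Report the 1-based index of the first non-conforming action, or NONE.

[1] ?Unit  match  now at &{ack: &{err: end, done: μX.…, retry: μX.…}, more: ?Unit.μX.…, err: ?Unit.μX.…}
[2] & ack  match  now at &{err: end, done: μX.…, retry: μX.…}
[3] & retry  match  now at μX.…
trace exhausted — no violation

NONE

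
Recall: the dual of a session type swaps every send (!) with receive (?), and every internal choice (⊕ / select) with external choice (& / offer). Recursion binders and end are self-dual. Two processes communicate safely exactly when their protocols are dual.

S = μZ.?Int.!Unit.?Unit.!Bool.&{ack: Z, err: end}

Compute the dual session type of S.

μZ = μZ  (μ self-dual)
  ?Int = !Int
    !Unit = ?Unit
      ?Unit = !Unit
        !Bool = ?Bool
          &{ack,err} = ⊕{ack,err}  (external→internal)
            [ack]
              Z self-dual
            [err]
              end self-dual

μZ.!Int.?Unit.!Unit.?Bool.⊕{ack: Z, err: end}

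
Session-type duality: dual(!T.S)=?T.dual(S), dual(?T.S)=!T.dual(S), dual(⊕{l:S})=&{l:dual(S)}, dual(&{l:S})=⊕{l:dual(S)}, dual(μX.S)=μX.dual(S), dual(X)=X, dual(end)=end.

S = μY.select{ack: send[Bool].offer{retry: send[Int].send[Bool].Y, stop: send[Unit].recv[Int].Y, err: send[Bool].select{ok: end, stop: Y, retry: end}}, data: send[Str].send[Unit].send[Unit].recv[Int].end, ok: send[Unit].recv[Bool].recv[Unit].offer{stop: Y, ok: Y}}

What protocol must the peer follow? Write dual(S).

μY.offer{ack: recv[Bool].select{retry: recv[Int].recv[Bool].Y, stop: recv[Unit].send[Int].Y, err: recv[Bool].offer{ok: end, stop: Y, retry: end}}, data: recv[Str].recv[Unit].recv[Unit].send[Int].end, ok: recv[Unit].send[Bool].send[Unit].select{stop: Y, ok: Y}}

μY = μY  (binder kept)
  select{ack,data,ok} = offer{ack,data,ok}  (internal→external)
    case ack:
      send[Bool] = recv[Bool]
        offer{retry,stop,err} = select{retry,stop,err}  (&→⊕)
          case retry:
            send[Int] = recv[Int]
              send[Bool] = recv[Bool]
                dual(Y) = Y
          case stop:
            send[Unit] = recv[Unit]
              recv[Int] = send[Int]
                dual(Y) = Y
          case err:
            send[Bool] = recv[Bool]
              select{ok,stop,retry} = offer{ok,stop,retry}  (internal→external)
                case ok:
                  dual(end) = end
                case stop:
                  dual(Y) = Y
                case retry:
                  dual(end) = end
    case data:
      send[Str] = recv[Str]
        send[Unit] = recv[Unit]
          send[Unit] = recv[Unit]
            recv[Int] = send[Int]
              dual(end) = end
    case ok:
      send[Unit] = recv[Unit]
        recv[Bool] = send[Bool]
          recv[Unit] = send[Unit]
            offer{stop,ok} = select{stop,ok}  (&→⊕)
              case stop:
                dual(Y) = Y
              case ok:
                dual(Y) = Y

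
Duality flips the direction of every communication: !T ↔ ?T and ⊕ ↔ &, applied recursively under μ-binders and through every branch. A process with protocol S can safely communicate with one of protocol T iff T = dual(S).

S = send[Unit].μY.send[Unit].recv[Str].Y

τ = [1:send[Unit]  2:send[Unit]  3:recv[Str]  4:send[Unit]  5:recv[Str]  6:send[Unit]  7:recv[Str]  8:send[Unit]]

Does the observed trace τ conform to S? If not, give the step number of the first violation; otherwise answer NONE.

[1] send[Unit]  ok  state: μY.…
[2] send[Unit]  ok  state: recv[Str].μY.…
[3] recv[Str]  ok  state: μY.…
[4] send[Unit]  ok  state: recv[Str].μY.…
[5] recv[Str]  ok  state: μY.…
[6] send[Unit]  ok  state: recv[Str].μY.…
[7] recv[Str]  ok  state: μY.…
[8] send[Unit]  ok  state: recv[Str].μY.…
all 8 steps conform

NONE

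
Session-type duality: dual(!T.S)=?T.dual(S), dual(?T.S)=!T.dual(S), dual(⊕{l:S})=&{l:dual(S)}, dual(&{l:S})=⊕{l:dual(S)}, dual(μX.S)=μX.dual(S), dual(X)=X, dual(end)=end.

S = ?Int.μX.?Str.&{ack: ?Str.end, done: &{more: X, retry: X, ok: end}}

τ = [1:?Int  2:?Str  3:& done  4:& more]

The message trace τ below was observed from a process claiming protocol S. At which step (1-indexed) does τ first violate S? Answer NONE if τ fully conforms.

NONE

step 1: ?Int  ok  residual = μX.…
step 2: ?Str  ok  residual = &{ack: ?Str.end, done: &{more: μX.…, retry: μX.…, ok: end}}
step 3: & done  ok  residual = &{more: μX.…, retry: μX.…, ok: end}
step 4: & more  ok  residual = μX.…
trace exhausted — no violation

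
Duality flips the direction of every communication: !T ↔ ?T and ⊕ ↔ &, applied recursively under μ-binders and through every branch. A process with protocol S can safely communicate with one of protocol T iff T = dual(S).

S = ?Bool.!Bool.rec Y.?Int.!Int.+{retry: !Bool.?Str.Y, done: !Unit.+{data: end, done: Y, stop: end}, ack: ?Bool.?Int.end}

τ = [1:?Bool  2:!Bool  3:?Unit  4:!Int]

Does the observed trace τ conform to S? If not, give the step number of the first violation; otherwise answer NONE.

@1 ?Bool  match  residual = !Bool.rec Y.…
@2 !Bool  match  residual = rec Y.…
@3 got ?Unit, protocol expects ?Int  ✗

3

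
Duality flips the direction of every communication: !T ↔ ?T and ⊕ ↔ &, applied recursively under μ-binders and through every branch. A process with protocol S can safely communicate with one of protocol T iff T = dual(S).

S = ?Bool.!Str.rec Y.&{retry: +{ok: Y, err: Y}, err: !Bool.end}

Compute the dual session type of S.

?Bool = !Bool
  !Str = ?Str
    rec Y = rec Y  (binder kept)
      &{retry,err} = +{retry,err}  (&→⊕)
        case retry:
          +{ok,err} = &{ok,err}  (internal→external)
            case ok:
              Y self-dual
            case err:
              Y self-dual
        case err:
          !Bool = ?Bool
            end self-dual

!Bool.?Str.rec Y.+{retry: &{ok: Y, err: Y}, err: ?Bool.end}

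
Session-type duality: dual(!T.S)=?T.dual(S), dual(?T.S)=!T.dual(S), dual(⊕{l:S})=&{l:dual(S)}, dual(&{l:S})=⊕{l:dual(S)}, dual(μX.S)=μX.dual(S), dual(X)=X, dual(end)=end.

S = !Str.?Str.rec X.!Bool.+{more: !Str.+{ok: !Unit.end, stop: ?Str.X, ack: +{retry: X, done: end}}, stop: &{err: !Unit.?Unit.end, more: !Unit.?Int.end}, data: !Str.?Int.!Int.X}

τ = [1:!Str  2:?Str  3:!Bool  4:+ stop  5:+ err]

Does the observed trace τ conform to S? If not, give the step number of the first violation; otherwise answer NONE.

[1] !Str  match  residual = ?Str.rec X.…
[2] ?Str  match  residual = rec X.…
[3] !Bool  match  residual = +{more: !Str.+{ok: !Unit.end, stop: ?Str.rec X.…, ack: +{retry: rec X.…, done: end}}, stop: &{err: !Unit.?Unit.end, more: !Unit.?Int.end}, data: !Str.?Int.!Int.rec X.…}
[4] + stop  match  residual = &{err: !Unit.?Unit.end, more: !Unit.?Int.end}
[5] got + err, protocol expects & err or & more  ✗

5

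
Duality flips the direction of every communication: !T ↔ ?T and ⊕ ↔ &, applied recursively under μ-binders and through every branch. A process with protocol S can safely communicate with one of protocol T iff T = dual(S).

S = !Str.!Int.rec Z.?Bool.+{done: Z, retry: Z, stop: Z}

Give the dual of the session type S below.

?Str.?Int.rec Z.!Bool.&{done: Z, retry: Z, stop: Z}

!Str ↦ ?Str
  !Int ↦ ?Int
    rec Z ↦ rec Z  (binder kept)
      ?Bool ↦ !Bool
        +{done,retry,stop} ↦ &{done,retry,stop}  (select→offer)
          case done:
            Z ↦ Z
          case retry:
            Z ↦ Z
          case stop:
            Z ↦ Z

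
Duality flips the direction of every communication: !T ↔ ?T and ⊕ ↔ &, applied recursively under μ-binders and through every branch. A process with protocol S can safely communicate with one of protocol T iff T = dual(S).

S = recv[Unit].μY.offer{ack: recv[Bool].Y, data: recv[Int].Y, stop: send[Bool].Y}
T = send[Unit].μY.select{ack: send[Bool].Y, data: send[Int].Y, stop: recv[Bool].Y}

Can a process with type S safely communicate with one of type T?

recv[Unit] ‖ send[Unit]  ✓
  μY ‖ μY  ✓ (binder kept)
    offer{ack,data,stop} ‖ select{ack,data,stop}  ✓ label sets agree
      [ack]
        recv[Bool] ‖ send[Bool]  ✓
          Y ‖ Y  ✓
      [data]
        recv[Int] ‖ send[Int]  ✓
          Y ‖ Y  ✓
      [stop]
        send[Bool] ‖ recv[Bool]  ✓
          Y ‖ Y  ✓

YES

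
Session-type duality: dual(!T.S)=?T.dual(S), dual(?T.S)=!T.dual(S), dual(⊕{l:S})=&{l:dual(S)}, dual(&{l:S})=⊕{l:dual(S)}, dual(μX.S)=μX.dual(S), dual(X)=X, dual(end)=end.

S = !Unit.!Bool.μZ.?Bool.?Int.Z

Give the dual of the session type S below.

!Unit = ?Unit
  !Bool = ?Bool
    μZ = μZ  (binder kept)
      ?Bool = !Bool
        ?Int = !Int
          Z self-dual

?Unit.?Bool.μZ.!Bool.!Int.Z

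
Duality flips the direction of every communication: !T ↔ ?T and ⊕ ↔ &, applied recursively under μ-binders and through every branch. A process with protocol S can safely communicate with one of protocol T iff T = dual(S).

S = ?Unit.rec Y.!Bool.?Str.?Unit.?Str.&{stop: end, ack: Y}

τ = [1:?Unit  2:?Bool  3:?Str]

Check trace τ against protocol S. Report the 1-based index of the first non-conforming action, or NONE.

@1 ?Unit  ok  now at rec Y.…
@2 got ?Bool, protocol expects !Bool  ✗

2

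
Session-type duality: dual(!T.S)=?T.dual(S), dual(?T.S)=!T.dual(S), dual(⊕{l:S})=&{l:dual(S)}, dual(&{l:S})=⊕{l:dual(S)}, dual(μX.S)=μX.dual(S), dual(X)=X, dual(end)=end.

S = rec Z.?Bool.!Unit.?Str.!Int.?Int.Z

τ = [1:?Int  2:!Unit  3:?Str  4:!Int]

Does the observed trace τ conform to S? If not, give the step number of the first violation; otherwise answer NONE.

[1] got ?Int, protocol expects ?Bool  ✗

1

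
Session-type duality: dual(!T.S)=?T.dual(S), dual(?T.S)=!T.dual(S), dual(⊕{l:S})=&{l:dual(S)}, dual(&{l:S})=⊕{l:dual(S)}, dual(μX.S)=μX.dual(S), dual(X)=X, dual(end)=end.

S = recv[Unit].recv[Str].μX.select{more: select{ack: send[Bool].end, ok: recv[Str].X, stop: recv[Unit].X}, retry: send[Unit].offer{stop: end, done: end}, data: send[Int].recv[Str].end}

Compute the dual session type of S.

send[Unit].send[Str].μX.offer{more: offer{ack: recv[Bool].end, ok: send[Str].X, stop: send[Unit].X}, retry: recv[Unit].select{stop: end, done: end}, data: recv[Int].send[Str].end}

recv[Unit] = send[Unit]
  recv[Str] = send[Str]
    μX = μX  (rec unchanged)
      select{more,retry,data} = offer{more,retry,data}  (⊕→&)
        case more:
          select{ack,ok,stop} = offer{ack,ok,stop}  (⊕→&)
            case ack:
              send[Bool] = recv[Bool]
                end ↦ end
            case ok:
              recv[Str] = send[Str]
                X ↦ X
            case stop:
              recv[Unit] = send[Unit]
                X ↦ X
        case retry:
          send[Unit] = recv[Unit]
            offer{stop,done} = select{stop,done}  (&→⊕)
              case stop:
                end ↦ end
              case done:
                end ↦ end
        case data:
          send[Int] = recv[Int]
            recv[Str] = send[Str]
              end ↦ end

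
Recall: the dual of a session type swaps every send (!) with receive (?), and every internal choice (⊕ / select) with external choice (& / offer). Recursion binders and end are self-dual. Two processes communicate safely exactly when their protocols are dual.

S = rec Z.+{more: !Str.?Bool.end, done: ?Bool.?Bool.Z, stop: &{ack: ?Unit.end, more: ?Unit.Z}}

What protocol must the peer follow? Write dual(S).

rec Z.&{more: ?Str.!Bool.end, done: !Bool.!Bool.Z, stop: +{ack: !Unit.end, more: !Unit.Z}}

rec Z = rec Z  (μ self-dual)
  +{more,done,stop} = &{more,done,stop}  (⊕→&)
    case more:
      !Str = ?Str
        ?Bool = !Bool
          end self-dual
    case done:
      ?Bool = !Bool
        ?Bool = !Bool
          Z self-dual
    case stop:
      &{ack,more} = +{ack,more}  (external→internal)
        case ack:
          ?Unit = !Unit
            end self-dual
        case more:
          ?Unit = !Unit
            Z self-dual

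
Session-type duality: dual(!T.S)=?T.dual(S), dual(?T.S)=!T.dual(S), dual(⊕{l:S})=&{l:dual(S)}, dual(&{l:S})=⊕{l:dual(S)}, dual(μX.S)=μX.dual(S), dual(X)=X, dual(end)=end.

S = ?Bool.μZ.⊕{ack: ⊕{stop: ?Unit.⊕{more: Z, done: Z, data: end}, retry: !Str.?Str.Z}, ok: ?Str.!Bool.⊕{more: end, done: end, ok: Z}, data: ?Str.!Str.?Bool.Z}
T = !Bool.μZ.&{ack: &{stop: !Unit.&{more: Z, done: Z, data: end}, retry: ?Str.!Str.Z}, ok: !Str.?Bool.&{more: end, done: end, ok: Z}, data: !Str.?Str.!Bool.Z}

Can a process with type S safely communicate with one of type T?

?Bool | !Bool  ✓
  μZ | μZ  ✓ (rec unchanged)
    ⊕{ack,ok,data} | &{ack,ok,data}  ✓ same labels
      • ack:
        ⊕{stop,retry} | &{stop,retry}  ✓ same labels
          • stop:
            ?Unit | !Unit  ✓
              ⊕{more,done,data} | &{more,done,data}  ✓ same labels
                • more:
                  Z | Z  ✓
                • done:
                  Z | Z  ✓
                • data:
                  end | end  ✓
          • retry:
            !Str | ?Str  ✓
              ?Str | !Str  ✓
                Z | Z  ✓
      • ok:
        ?Str | !Str  ✓
          !Bool | ?Bool  ✓
            ⊕{more,done,ok} | &{more,done,ok}  ✓ same labels
              • more:
                end | end  ✓
              • done:
                end | end  ✓
              • ok:
                Z | Z  ✓
      • data:
        ?Str | !Str  ✓
          !Str | ?Str  ✓
            ?Bool | !Bool  ✓
              Z | Z  ✓

YES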